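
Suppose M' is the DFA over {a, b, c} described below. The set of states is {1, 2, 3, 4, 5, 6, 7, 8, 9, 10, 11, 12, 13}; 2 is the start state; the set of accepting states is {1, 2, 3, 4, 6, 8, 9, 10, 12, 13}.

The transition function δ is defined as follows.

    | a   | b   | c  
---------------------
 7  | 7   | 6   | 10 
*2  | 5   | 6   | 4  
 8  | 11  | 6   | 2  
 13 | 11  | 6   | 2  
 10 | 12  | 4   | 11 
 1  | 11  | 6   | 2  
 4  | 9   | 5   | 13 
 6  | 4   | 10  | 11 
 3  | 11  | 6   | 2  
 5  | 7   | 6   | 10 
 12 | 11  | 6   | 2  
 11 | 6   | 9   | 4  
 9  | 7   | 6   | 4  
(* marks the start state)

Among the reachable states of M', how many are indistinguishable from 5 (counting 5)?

First remove the unreachable states {1,3,8}; 10 states remain.
Start with accepting vs non-accepting: {2,4,6,9,10,12,13} | {5,7,11}.
Refine {2,4,6,9,10,12,13} on symbol a: members go to different blocks, giving {2,9,12,13} and {4,6,10}.
Split {2,9,12,13} by δ(·,c) → {2,9} and {12,13}.
On input a, block {5,7,11} splits into {5,7} and {11}.
On input a, block {4,6,10} splits into {4} and {6} and {10}.
No further refinement is possible. Final partition (7 blocks): {2,9} | {5,7} | {4} | {12,13} | {11} | {6} | {10}.
State 5 belongs to the block {5,7}, which has 2 states.

2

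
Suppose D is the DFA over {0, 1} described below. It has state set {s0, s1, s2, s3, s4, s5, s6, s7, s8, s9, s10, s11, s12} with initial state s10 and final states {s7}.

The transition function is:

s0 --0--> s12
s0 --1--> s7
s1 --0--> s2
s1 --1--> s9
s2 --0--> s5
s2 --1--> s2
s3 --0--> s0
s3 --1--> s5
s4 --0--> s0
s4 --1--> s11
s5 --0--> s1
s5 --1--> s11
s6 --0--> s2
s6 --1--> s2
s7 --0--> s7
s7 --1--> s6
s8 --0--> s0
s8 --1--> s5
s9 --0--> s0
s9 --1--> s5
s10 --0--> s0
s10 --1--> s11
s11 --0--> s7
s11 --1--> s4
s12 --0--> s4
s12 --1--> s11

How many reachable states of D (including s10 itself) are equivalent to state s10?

States {s3,s8} cannot be reached from the start state, so discard them.
Initial partition by acceptance: {s7} | {s0,s1,s2,s4,s5,s6,s9,s10,s11,s12}.
Split {s0,s1,s2,s4,s5,s6,s9,s10,s11,s12} by δ(·,0) → {s0,s1,s2,s4,s5,s6,s9,s10,s12} and {s11}.
On input 1, block {s0,s1,s2,s4,s5,s6,s9,s10,s12} splits into {s1,s2,s6,s9} and {s4,s5,s10,s12} and {s0}.
Split {s1,s2,s6,s9} by δ(·,0) → {s1,s6} and {s2} and {s9}.
Refine {s1,s6} on symbol 1: members go to different blocks, giving {s1} and {s6}.
Split {s4,s5,s10,s12} by δ(·,0) → {s4,s10} and {s5} and {s12}.
No further refinement is possible. Final partition (10 blocks): {s7} | {s1} | {s11} | {s4,s10} | {s0} | {s2} | {s9} | {s6} | {s5} | {s12}.
State s10 belongs to the block {s4,s10}, which has 2 states.

2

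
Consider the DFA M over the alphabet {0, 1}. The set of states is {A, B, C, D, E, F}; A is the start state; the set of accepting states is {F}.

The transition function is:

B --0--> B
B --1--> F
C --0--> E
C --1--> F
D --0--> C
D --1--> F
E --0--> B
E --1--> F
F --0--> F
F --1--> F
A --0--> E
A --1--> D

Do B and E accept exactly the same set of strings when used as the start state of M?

Yes

Every state is reachable, so we keep all 6.
Start with accepting vs non-accepting: {F} | {A,B,C,D,E}.
Refine {A,B,C,D,E} on symbol 1: members go to different blocks, giving {B,C,D,E} and {A}.
The partition is now stable with 3 blocks: {F} | {B,C,D,E} | {A}.
B and E lie in the same block of the stable partition, so they are equivalent — no string distinguishes them.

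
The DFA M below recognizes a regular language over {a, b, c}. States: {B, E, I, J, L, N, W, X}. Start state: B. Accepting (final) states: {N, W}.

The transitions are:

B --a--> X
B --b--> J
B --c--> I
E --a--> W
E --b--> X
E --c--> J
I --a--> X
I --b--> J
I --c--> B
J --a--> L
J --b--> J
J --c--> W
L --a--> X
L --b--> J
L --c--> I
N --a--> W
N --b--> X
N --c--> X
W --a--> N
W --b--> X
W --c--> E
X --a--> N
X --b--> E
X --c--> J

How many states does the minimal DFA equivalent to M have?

P0 = {N,W} | {B,E,I,J,L,X}.
Refine {B,E,I,J,L,X} on symbol a: members go to different blocks, giving {B,I,J,L} and {E,X}.
Refine {B,I,J,L} on symbol a: members go to different blocks, giving {B,I,L} and {J}.
No further refinement is possible. Final partition (4 blocks): {N,W} | {B,I,L} | {E,X} | {J}.

4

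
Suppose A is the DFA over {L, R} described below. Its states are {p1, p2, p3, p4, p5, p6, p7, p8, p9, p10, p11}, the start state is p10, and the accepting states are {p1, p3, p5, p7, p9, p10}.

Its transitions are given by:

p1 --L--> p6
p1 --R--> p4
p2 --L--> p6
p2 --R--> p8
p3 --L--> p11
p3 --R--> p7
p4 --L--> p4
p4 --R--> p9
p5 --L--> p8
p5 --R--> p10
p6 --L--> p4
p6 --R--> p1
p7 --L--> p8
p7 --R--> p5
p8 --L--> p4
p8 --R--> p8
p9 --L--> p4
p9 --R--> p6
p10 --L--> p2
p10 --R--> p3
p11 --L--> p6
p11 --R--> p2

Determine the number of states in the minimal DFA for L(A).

All states are reachable from the start state.
Start with accepting vs non-accepting: {p1,p3,p5,p7,p9,p10} | {p2,p4,p6,p8,p11}.
Refine {p1,p3,p5,p7,p9,p10} on symbol R: members go to different blocks, giving {p3,p5,p7,p10} and {p1,p9}.
On input R, block {p2,p4,p6,p8,p11} splits into {p2,p8,p11} and {p4,p6}.
Stable partition: {p3,p5,p7,p10} | {p2,p8,p11} | {p1,p9} | {p4,p6} — 4 equivalence classes.

4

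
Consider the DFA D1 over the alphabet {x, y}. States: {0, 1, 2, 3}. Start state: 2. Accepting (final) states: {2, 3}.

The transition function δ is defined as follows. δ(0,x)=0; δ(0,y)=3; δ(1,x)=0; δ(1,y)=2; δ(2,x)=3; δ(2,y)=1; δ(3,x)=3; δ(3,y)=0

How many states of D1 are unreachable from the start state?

A breadth-first search from the start state visits every state.

0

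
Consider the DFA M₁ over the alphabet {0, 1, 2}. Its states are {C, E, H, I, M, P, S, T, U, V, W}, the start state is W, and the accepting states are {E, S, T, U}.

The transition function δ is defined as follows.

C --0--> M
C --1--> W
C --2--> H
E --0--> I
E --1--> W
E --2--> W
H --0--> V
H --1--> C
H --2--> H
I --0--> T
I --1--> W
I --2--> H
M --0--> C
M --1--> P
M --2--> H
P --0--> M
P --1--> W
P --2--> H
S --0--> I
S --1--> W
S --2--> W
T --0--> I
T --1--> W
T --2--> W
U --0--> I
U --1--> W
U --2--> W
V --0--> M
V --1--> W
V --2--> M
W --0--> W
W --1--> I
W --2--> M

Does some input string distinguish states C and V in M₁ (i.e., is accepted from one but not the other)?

No

First remove the unreachable states {E,S,U}; 8 states remain.
P0 = {T} | {C,H,I,M,P,V,W}.
On input 0, block {C,H,I,M,P,V,W} splits into {C,H,M,P,V,W} and {I}.
Refine {C,H,M,P,V,W} on symbol 1: members go to different blocks, giving {C,H,M,P,V} and {W}.
On input 1, block {C,H,M,P,V} splits into {C,P,V} and {H,M}.
The partition is now stable with 5 blocks: {T} | {C,P,V} | {I} | {W} | {H,M}.
C and V lie in the same block of the stable partition, so they are equivalent — no string distinguishes them.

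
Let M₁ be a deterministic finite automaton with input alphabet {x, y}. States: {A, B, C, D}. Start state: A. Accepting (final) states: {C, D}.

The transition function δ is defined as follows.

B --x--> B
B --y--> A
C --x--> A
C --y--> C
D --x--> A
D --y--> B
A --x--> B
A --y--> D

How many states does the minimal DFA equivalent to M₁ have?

States {C} cannot be reached from the start state, so discard them.
P0 = {D} | {A,B}.
Refine {A,B} on symbol y: members go to different blocks, giving {A} and {B}.
The partition is now stable with 3 blocks: {D} | {A} | {B}.

3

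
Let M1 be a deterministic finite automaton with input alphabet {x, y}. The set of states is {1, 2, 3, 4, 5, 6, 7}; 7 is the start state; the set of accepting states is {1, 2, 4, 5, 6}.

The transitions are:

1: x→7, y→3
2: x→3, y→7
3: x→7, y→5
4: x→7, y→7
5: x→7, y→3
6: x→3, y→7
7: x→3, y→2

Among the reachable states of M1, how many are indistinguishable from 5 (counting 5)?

2

First remove the unreachable states {1,4,6}; 4 states remain.
Initial partition by acceptance: {2,5} | {3,7}.
Stable partition: {2,5} | {3,7} — 2 equivalence classes.
State 5 belongs to the block {2,5}, which has 2 states.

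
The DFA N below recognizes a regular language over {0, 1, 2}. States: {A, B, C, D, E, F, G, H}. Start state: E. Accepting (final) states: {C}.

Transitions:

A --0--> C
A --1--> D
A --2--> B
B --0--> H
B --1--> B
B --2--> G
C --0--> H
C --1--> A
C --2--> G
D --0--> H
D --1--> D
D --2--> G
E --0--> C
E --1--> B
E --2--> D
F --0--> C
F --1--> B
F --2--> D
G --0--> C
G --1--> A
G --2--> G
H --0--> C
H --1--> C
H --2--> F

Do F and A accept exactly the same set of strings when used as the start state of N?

Yes

Every state is reachable, so we keep all 8.
Start with accepting vs non-accepting: {C} | {A,B,D,E,F,G,H}.
On input 0, block {A,B,D,E,F,G,H} splits into {A,E,F,G,H} and {B,D}.
Split {A,E,F,G,H} by δ(·,1) → {A,E,F} and {G} and {H}.
The partition is now stable with 5 blocks: {C} | {A,E,F} | {B,D} | {G} | {H}.
F and A lie in the same block of the stable partition, so they are equivalent — no string distinguishes them.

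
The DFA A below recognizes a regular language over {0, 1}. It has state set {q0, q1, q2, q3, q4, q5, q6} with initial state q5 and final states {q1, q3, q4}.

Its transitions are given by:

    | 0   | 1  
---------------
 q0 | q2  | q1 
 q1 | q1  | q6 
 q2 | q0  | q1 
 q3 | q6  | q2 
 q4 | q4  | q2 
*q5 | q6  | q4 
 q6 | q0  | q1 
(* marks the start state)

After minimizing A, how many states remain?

Reachable states from the start: {q0,q1,q2,q4,q5,q6}. Unreachable: {q3} — drop them.
Initial partition by acceptance: {q1,q4} | {q0,q2,q5,q6}.
No further refinement is possible. Final partition (2 blocks): {q1,q4} | {q0,q2,q5,q6}.

2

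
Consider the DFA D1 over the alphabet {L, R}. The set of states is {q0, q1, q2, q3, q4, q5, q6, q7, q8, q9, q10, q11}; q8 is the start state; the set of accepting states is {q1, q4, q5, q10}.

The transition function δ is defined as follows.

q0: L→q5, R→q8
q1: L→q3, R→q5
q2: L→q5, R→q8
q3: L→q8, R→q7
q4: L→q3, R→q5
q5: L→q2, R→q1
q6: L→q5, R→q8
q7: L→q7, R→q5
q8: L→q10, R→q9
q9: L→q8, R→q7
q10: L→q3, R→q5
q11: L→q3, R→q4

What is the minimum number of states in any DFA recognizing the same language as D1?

Reachable states from the start: {q1,q2,q3,q5,q7,q8,q9,q10}. Unreachable: {q0,q4,q6,q11} — drop them.
Initial partition by acceptance: {q1,q5,q10} | {q2,q3,q7,q8,q9}.
Refine {q2,q3,q7,q8,q9} on symbol L: members go to different blocks, giving {q3,q7,q9} and {q2,q8}.
Refine {q1,q5,q10} on symbol L: members go to different blocks, giving {q1,q10} and {q5}.
On input L, block {q3,q7,q9} splits into {q3,q9} and {q7}.
Refine {q2,q8} on symbol L: members go to different blocks, giving {q2} and {q8}.
No further refinement is possible. Final partition (6 blocks): {q1,q10} | {q3,q9} | {q2} | {q5} | {q7} | {q8}.

6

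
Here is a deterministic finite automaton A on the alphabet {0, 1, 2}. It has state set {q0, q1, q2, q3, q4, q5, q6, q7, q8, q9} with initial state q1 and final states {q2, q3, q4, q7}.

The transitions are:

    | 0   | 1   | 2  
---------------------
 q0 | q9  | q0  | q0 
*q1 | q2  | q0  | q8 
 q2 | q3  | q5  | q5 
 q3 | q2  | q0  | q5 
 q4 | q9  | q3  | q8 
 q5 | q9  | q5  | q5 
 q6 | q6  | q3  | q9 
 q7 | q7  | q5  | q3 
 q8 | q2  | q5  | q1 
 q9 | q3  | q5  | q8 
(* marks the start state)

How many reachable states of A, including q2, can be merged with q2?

First remove the unreachable states {q4,q6,q7}; 7 states remain.
P0 = {q2,q3} | {q0,q1,q5,q8,q9}.
On input 0, block {q0,q1,q5,q8,q9} splits into {q1,q8,q9} and {q0,q5}.
No further refinement is possible. Final partition (3 blocks): {q2,q3} | {q1,q8,q9} | {q0,q5}.
The equivalence class containing q2 is {q2,q3}, of size 2.

2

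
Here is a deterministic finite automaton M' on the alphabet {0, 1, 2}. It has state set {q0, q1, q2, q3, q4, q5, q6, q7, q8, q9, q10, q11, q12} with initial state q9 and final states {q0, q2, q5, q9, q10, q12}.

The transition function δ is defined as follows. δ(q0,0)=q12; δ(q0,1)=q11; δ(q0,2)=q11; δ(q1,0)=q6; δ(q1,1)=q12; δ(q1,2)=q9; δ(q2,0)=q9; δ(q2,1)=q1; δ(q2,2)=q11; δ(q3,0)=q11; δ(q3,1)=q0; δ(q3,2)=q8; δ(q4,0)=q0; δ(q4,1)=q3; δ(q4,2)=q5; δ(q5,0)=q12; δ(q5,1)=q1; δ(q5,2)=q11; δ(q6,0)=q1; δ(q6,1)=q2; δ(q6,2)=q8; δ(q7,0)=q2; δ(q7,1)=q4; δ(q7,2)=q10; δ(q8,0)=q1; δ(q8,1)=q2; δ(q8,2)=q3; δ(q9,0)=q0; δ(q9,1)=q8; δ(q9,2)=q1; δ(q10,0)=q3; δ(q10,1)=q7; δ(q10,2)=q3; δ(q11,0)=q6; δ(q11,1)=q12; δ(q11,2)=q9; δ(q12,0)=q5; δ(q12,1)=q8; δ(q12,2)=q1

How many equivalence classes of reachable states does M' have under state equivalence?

4

States {q4,q7,q10} cannot be reached from the start state, so discard them.
P0 = {q0,q2,q5,q9,q12} | {q1,q3,q6,q8,q11}.
Refine {q1,q3,q6,q8,q11} on symbol 2: members go to different blocks, giving {q3,q6,q8} and {q1,q11}.
Refine {q0,q2,q5,q9,q12} on symbol 1: members go to different blocks, giving {q0,q2,q5} and {q9,q12}.
Stable partition: {q0,q2,q5} | {q3,q6,q8} | {q1,q11} | {q9,q12} — 4 equivalence classes.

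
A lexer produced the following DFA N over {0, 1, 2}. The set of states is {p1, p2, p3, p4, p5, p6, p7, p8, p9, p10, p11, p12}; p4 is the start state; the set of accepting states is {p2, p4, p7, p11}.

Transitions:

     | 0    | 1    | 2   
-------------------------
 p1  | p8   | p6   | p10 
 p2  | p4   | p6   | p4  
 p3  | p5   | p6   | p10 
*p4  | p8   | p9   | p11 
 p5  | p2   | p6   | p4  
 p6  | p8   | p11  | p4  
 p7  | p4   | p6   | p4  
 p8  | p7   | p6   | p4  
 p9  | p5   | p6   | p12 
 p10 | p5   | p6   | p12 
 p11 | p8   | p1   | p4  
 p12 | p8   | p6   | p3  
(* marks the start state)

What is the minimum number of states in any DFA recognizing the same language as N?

5

Every state is reachable, so we keep all 12.
Initial partition by acceptance: {p2,p4,p7,p11} | {p1,p3,p5,p6,p8,p9,p10,p12}.
Split {p2,p4,p7,p11} by δ(·,0) → {p2,p7} and {p4,p11}.
On input 0, block {p1,p3,p5,p6,p8,p9,p10,p12} splits into {p1,p3,p6,p9,p10,p12} and {p5,p8}.
Refine {p1,p3,p6,p9,p10,p12} on symbol 1: members go to different blocks, giving {p1,p3,p9,p10,p12} and {p6}.
No further refinement is possible. Final partition (5 blocks): {p2,p7} | {p1,p3,p9,p10,p12} | {p4,p11} | {p5,p8} | {p6}.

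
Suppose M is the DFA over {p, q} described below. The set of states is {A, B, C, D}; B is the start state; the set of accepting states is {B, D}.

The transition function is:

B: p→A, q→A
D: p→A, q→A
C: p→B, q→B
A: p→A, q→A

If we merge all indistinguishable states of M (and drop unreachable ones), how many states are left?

First remove the unreachable states {C,D}; 2 states remain.
P0 = {B} | {A}.
No further refinement is possible. Final partition (2 blocks): {B} | {A}.

2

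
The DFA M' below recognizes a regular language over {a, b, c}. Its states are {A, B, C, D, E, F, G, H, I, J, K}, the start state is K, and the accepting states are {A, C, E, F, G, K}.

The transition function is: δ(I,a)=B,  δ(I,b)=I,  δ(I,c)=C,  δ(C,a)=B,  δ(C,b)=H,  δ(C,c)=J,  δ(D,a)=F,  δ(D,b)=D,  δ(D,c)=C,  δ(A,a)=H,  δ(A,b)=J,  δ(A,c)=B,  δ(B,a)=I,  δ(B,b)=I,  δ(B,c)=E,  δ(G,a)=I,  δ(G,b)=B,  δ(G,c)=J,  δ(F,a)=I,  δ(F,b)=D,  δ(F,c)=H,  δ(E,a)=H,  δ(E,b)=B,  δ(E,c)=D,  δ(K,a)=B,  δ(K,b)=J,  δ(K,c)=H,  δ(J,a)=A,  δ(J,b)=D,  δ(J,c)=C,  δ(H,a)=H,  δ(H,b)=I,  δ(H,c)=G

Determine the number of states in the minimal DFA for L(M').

All states are reachable from the start state.
Initial partition by acceptance: {A,C,E,F,G,K} | {B,D,H,I,J}.
Split {B,D,H,I,J} by δ(·,a) → {B,H,I} and {D,J}.
On input b, block {A,C,E,F,G,K} splits into {A,F,K} and {C,E,G}.
Stable partition: {A,F,K} | {B,H,I} | {D,J} | {C,E,G} — 4 equivalence classes.

4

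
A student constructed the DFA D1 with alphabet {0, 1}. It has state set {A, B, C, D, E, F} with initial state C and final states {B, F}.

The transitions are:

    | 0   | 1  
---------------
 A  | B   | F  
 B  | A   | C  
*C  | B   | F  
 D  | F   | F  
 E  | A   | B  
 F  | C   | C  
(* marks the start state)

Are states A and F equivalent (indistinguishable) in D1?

No

First remove the unreachable states {D,E}; 4 states remain.
Start with accepting vs non-accepting: {B,F} | {A,C}.
The partition is now stable with 2 blocks: {B,F} | {A,C}.
A and F end up in different blocks, so they are distinguishable. For instance, the string 'ε' is accepted from only F.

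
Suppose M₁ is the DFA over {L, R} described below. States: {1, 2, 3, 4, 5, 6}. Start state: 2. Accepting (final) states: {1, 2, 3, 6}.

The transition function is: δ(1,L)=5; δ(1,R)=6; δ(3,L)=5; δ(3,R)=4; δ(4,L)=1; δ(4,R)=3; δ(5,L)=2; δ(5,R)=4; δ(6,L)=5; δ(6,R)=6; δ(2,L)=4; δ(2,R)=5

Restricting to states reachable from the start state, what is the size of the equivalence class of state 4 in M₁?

Start with accepting vs non-accepting: {1,2,3,6} | {4,5}.
On input R, block {1,2,3,6} splits into {1,6} and {2,3}.
On input L, block {4,5} splits into {4} and {5}.
Split {2,3} by δ(·,L) → {2} and {3}.
No further refinement is possible. Final partition (5 blocks): {1,6} | {4} | {2} | {5} | {3}.
The equivalence class containing 4 is {4}, of size 1.

1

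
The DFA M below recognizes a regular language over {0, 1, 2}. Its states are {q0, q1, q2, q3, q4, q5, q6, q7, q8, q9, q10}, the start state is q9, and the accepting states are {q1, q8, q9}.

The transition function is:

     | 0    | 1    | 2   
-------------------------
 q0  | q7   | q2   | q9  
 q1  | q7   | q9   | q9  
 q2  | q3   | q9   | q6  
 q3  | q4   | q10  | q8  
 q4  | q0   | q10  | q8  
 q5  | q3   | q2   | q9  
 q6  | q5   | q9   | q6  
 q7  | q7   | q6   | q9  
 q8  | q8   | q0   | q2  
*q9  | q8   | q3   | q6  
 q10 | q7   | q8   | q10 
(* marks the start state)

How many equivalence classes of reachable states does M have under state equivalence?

First remove the unreachable states {q1}; 10 states remain.
Start with accepting vs non-accepting: {q8,q9} | {q0,q2,q3,q4,q5,q6,q7,q10}.
On input 1, block {q0,q2,q3,q4,q5,q6,q7,q10} splits into {q0,q3,q4,q5,q7} and {q2,q6,q10}.
Stable partition: {q8,q9} | {q0,q3,q4,q5,q7} | {q2,q6,q10} — 3 equivalence classes.

3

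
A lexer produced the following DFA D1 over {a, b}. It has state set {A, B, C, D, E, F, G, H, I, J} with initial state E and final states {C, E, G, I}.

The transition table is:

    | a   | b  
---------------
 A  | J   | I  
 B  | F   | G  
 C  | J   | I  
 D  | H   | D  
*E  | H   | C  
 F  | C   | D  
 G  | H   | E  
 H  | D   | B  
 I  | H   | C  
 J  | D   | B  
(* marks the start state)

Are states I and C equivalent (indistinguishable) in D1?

States {A} cannot be reached from the start state, so discard them.
Start with accepting vs non-accepting: {C,E,G,I} | {B,D,F,H,J}.
Split {B,D,F,H,J} by δ(·,a) → {B,D,H,J} and {F}.
On input a, block {B,D,H,J} splits into {D,H,J} and {B}.
Split {D,H,J} by δ(·,b) → {H,J} and {D}.
The partition is now stable with 5 blocks: {C,E,G,I} | {H,J} | {F} | {B} | {D}.
I and C lie in the same block of the stable partition, so they are equivalent — no string distinguishes them.

Yes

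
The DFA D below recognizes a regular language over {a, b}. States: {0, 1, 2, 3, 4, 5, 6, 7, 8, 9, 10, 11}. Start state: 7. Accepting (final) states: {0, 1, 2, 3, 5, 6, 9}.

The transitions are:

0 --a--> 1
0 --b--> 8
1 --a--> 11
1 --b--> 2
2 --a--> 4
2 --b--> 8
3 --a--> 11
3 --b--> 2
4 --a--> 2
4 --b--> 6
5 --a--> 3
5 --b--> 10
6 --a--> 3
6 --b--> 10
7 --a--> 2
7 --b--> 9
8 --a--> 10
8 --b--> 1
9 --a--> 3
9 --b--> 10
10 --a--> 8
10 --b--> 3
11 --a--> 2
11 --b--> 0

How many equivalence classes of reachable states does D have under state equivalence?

5

Reachable states from the start: {0,1,2,3,4,6,7,8,9,10,11}. Unreachable: {5} — drop them.
Initial partition by acceptance: {0,1,2,3,6,9} | {4,7,8,10,11}.
Refine {0,1,2,3,6,9} on symbol a: members go to different blocks, giving {0,6,9} and {1,2,3}.
On input a, block {4,7,8,10,11} splits into {4,7,11} and {8,10}.
Refine {1,2,3} on symbol b: members go to different blocks, giving {1,3} and {2}.
The partition is now stable with 5 blocks: {0,6,9} | {4,7,11} | {1,3} | {8,10} | {2}.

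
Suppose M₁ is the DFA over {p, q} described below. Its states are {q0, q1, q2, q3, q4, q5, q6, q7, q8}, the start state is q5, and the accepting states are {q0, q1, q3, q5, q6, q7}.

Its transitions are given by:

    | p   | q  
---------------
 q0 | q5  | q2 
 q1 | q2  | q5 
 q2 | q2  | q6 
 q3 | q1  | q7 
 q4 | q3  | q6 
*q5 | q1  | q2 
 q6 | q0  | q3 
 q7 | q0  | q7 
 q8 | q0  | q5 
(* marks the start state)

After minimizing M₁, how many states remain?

7

Reachable states from the start: {q0,q1,q2,q3,q5,q6,q7}. Unreachable: {q4,q8} — drop them.
P0 = {q0,q1,q3,q5,q6,q7} | {q2}.
Refine {q0,q1,q3,q5,q6,q7} on symbol p: members go to different blocks, giving {q0,q3,q5,q6,q7} and {q1}.
Refine {q0,q3,q5,q6,q7} on symbol p: members go to different blocks, giving {q0,q6,q7} and {q3,q5}.
On input p, block {q0,q6,q7} splits into {q6,q7} and {q0}.
Split {q6,q7} by δ(·,q) → {q6} and {q7}.
Refine {q3,q5} on symbol q: members go to different blocks, giving {q3} and {q5}.
The partition is now stable with 7 blocks: {q6} | {q2} | {q1} | {q3} | {q0} | {q7} | {q5}.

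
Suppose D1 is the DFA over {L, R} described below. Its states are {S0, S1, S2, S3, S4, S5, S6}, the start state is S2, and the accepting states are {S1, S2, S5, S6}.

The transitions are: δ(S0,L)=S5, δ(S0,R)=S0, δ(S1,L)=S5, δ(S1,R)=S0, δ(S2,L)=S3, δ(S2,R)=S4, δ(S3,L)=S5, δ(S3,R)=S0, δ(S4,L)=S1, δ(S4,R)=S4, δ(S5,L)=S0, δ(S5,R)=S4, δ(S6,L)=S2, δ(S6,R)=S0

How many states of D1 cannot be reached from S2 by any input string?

1

Starting at S2 and following transitions, the reachable set is {S0, S1, S2, S3, S4, S5}. That leaves S6 unreachable — 1 in total.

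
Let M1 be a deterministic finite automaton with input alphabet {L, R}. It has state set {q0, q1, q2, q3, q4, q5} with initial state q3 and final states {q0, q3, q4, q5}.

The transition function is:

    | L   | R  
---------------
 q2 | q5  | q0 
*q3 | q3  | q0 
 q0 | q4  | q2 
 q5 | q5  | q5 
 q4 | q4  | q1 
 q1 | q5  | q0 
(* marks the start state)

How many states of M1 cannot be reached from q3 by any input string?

0

A breadth-first search from the start state visits every state.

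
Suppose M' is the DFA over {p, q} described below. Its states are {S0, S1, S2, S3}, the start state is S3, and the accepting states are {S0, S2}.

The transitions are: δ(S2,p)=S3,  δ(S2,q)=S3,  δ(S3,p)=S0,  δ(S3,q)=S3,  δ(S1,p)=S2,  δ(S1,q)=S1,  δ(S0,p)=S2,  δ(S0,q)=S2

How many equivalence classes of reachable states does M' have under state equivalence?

3

Reachable states from the start: {S0,S2,S3}. Unreachable: {S1} — drop them.
Initial partition by acceptance: {S0,S2} | {S3}.
On input p, block {S0,S2} splits into {S0} and {S2}.
Stable partition: {S0} | {S3} | {S2} — 3 equivalence classes.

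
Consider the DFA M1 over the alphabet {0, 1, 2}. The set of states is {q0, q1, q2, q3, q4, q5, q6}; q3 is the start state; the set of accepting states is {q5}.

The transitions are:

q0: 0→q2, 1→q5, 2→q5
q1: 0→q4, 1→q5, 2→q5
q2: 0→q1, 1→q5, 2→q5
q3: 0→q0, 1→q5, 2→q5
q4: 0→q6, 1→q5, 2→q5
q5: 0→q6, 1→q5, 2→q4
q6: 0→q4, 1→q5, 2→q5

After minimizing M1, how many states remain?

2

P0 = {q5} | {q0,q1,q2,q3,q4,q6}.
No further refinement is possible. Final partition (2 blocks): {q5} | {q0,q1,q2,q3,q4,q6}.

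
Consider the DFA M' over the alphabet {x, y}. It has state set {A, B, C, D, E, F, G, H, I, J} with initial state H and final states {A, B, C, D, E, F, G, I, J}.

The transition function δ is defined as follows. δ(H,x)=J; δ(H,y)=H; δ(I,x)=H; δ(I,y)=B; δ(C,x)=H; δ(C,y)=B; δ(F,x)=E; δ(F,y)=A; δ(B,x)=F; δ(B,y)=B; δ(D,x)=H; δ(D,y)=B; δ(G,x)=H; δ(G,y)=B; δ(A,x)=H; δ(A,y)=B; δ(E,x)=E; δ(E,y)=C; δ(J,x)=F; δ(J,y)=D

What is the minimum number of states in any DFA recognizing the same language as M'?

First remove the unreachable states {G,I}; 8 states remain.
Initial partition by acceptance: {A,B,C,D,E,F,J} | {H}.
Refine {A,B,C,D,E,F,J} on symbol x: members go to different blocks, giving {B,E,F,J} and {A,C,D}.
On input y, block {B,E,F,J} splits into {E,F,J} and {B}.
Stable partition: {E,F,J} | {H} | {A,C,D} | {B} — 4 equivalence classes.

4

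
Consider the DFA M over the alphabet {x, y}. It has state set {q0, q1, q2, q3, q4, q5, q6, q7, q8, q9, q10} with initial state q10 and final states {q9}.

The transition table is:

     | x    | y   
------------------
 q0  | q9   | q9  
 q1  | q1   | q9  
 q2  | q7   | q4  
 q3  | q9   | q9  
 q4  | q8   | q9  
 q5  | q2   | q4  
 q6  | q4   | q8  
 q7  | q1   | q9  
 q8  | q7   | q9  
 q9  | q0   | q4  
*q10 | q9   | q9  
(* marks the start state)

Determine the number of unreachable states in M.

No path from q10 leads to q2, q3, q5, q6; the other 7 states are all reachable.

4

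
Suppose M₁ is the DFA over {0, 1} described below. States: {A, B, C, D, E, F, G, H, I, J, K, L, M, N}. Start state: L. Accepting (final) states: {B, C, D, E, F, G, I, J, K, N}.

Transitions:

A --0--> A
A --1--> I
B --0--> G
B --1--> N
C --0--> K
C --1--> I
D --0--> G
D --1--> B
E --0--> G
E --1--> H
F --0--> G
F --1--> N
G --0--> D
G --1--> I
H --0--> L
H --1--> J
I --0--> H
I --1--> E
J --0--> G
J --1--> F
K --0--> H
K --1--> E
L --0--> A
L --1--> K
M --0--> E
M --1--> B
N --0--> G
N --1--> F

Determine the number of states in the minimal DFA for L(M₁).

First remove the unreachable states {C,M}; 12 states remain.
Initial partition by acceptance: {B,D,E,F,G,I,J,K,N} | {A,H,L}.
Split {B,D,E,F,G,I,J,K,N} by δ(·,0) → {B,D,E,F,G,J,N} and {I,K}.
On input 1, block {B,D,E,F,G,J,N} splits into {B,D,F,J,N} and {E} and {G}.
Split {A,H,L} by δ(·,1) → {A,L} and {H}.
Stable partition: {B,D,F,J,N} | {A,L} | {I,K} | {E} | {G} | {H} — 6 equivalence classes.

6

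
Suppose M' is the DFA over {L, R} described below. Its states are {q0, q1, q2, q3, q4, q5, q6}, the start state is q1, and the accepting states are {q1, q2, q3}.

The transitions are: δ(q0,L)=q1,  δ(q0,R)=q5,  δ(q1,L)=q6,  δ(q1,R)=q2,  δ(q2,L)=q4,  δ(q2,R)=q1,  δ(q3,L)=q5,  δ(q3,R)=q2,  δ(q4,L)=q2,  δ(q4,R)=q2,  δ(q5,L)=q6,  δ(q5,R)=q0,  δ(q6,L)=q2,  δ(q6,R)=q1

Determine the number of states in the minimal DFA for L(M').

2

States {q0,q3,q5} cannot be reached from the start state, so discard them.
P0 = {q1,q2} | {q4,q6}.
The partition is now stable with 2 blocks: {q1,q2} | {q4,q6}.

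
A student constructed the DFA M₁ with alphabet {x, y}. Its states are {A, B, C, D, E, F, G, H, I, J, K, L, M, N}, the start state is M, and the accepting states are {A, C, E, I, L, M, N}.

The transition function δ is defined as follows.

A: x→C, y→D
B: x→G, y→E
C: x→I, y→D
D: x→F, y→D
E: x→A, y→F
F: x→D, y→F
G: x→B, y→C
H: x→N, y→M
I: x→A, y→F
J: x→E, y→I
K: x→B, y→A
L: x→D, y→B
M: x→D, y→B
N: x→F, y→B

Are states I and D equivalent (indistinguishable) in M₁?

First remove the unreachable states {H,J,K,L,N}; 9 states remain.
Initial partition by acceptance: {A,C,E,I,M} | {B,D,F,G}.
Refine {A,C,E,I,M} on symbol x: members go to different blocks, giving {A,C,E,I} and {M}.
Refine {B,D,F,G} on symbol y: members go to different blocks, giving {B,G} and {D,F}.
No further refinement is possible. Final partition (4 blocks): {A,C,E,I} | {B,G} | {M} | {D,F}.
I and D end up in different blocks, so they are distinguishable. For instance, the string 'ε' is accepted from only I.

No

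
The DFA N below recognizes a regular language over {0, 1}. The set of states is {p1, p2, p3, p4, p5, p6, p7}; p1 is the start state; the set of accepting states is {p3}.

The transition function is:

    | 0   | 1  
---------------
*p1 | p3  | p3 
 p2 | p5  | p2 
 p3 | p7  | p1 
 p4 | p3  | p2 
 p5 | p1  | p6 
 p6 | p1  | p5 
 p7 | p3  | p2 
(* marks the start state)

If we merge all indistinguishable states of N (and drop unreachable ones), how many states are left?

First remove the unreachable states {p4}; 6 states remain.
Start with accepting vs non-accepting: {p3} | {p1,p2,p5,p6,p7}.
Refine {p1,p2,p5,p6,p7} on symbol 0: members go to different blocks, giving {p2,p5,p6} and {p1,p7}.
On input 0, block {p2,p5,p6} splits into {p5,p6} and {p2}.
Split {p1,p7} by δ(·,1) → {p1} and {p7}.
No further refinement is possible. Final partition (5 blocks): {p3} | {p5,p6} | {p1} | {p2} | {p7}.

5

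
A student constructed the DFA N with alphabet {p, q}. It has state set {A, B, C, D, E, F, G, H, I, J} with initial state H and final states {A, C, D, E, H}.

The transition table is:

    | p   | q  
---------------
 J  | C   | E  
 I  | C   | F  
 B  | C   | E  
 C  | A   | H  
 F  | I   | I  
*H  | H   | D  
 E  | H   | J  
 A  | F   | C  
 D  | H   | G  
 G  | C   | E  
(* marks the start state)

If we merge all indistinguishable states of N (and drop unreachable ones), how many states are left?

7

Reachable states from the start: {A,C,D,E,F,G,H,I,J}. Unreachable: {B} — drop them.
P0 = {A,C,D,E,H} | {F,G,I,J}.
Split {A,C,D,E,H} by δ(·,p) → {C,D,E,H} and {A}.
Refine {C,D,E,H} on symbol p: members go to different blocks, giving {D,E,H} and {C}.
Refine {D,E,H} on symbol q: members go to different blocks, giving {D,E} and {H}.
Split {F,G,I,J} by δ(·,p) → {G,I,J} and {F}.
On input q, block {G,I,J} splits into {G,J} and {I}.
Stable partition: {D,E} | {G,J} | {A} | {C} | {H} | {F} | {I} — 7 equivalence classes.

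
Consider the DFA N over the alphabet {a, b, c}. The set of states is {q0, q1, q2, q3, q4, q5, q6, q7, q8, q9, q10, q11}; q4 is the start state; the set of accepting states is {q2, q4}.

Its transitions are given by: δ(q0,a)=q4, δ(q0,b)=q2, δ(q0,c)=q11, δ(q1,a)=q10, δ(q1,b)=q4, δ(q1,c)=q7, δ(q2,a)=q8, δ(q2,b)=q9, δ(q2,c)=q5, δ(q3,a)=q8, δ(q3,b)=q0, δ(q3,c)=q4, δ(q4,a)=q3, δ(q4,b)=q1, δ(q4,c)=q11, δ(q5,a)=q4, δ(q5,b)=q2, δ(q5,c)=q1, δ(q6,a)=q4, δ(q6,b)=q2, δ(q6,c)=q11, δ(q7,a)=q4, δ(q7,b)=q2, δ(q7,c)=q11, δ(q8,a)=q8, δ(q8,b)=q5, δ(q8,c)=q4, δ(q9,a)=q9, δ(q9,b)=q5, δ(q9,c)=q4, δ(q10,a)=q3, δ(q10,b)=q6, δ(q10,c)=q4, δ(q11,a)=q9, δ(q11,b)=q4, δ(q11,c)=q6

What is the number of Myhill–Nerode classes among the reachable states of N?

Start with accepting vs non-accepting: {q2,q4} | {q0,q1,q3,q5,q6,q7,q8,q9,q10,q11}.
Refine {q0,q1,q3,q5,q6,q7,q8,q9,q10,q11} on symbol a: members go to different blocks, giving {q1,q3,q8,q9,q10,q11} and {q0,q5,q6,q7}.
Refine {q2,q4} on symbol c: members go to different blocks, giving {q2} and {q4}.
On input b, block {q1,q3,q8,q9,q10,q11} splits into {q3,q8,q9,q10} and {q1,q11}.
The partition is now stable with 5 blocks: {q2} | {q3,q8,q9,q10} | {q0,q5,q6,q7} | {q4} | {q1,q11}.

5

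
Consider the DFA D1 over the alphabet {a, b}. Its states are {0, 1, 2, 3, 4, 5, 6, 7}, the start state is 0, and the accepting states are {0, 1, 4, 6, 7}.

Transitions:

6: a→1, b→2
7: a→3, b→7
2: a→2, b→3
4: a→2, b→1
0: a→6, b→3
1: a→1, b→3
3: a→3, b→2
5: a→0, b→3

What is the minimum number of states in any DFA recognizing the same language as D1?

2

States {4,5,7} cannot be reached from the start state, so discard them.
Start with accepting vs non-accepting: {0,1,6} | {2,3}.
The partition is now stable with 2 blocks: {0,1,6} | {2,3}.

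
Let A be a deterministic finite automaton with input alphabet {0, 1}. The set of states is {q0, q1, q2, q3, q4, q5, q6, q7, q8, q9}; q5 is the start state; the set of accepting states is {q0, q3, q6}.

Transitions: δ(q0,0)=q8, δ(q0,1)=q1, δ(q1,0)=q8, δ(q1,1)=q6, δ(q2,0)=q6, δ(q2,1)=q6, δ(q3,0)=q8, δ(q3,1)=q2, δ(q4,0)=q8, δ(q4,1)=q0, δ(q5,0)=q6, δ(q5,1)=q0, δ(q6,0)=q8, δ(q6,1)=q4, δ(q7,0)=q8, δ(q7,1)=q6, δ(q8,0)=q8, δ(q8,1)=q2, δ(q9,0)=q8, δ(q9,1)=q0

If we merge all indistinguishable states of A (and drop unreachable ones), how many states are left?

States {q3,q7,q9} cannot be reached from the start state, so discard them.
Initial partition by acceptance: {q0,q6} | {q1,q2,q4,q5,q8}.
Split {q1,q2,q4,q5,q8} by δ(·,0) → {q1,q4,q8} and {q2,q5}.
Refine {q1,q4,q8} on symbol 1: members go to different blocks, giving {q1,q4} and {q8}.
No further refinement is possible. Final partition (4 blocks): {q0,q6} | {q1,q4} | {q2,q5} | {q8}.

4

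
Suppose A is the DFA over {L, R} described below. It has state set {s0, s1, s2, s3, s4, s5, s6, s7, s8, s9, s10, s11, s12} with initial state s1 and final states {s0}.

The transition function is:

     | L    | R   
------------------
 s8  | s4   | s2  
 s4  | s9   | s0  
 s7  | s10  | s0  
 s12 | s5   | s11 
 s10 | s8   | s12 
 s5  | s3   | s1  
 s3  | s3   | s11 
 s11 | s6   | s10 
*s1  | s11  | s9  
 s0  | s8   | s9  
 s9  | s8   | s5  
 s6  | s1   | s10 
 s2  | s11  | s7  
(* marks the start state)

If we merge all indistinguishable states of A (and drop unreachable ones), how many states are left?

Every state is reachable, so we keep all 13.
Start with accepting vs non-accepting: {s0} | {s1,s2,s3,s4,s5,s6,s7,s8,s9,s10,s11,s12}.
Split {s1,s2,s3,s4,s5,s6,s7,s8,s9,s10,s11,s12} by δ(·,R) → {s1,s2,s3,s5,s6,s8,s9,s10,s11,s12} and {s4,s7}.
On input L, block {s1,s2,s3,s5,s6,s8,s9,s10,s11,s12} splits into {s1,s2,s3,s5,s6,s9,s10,s11,s12} and {s8}.
Split {s1,s2,s3,s5,s6,s9,s10,s11,s12} by δ(·,L) → {s1,s2,s3,s5,s6,s11,s12} and {s9,s10}.
Split {s1,s2,s3,s5,s6,s11,s12} by δ(·,R) → {s1,s6,s11} and {s3,s5,s12} and {s2}.
Stable partition: {s0} | {s1,s6,s11} | {s4,s7} | {s8} | {s9,s10} | {s3,s5,s12} | {s2} — 7 equivalence classes.

7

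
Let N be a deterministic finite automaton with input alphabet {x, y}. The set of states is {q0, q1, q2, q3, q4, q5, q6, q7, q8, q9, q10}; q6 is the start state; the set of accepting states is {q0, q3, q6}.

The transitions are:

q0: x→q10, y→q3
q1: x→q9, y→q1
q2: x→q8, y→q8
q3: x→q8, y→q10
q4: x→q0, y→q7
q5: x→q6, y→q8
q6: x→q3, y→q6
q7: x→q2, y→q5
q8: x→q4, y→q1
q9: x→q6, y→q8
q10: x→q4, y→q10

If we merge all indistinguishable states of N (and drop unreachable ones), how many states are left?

P0 = {q0,q3,q6} | {q1,q2,q4,q5,q7,q8,q9,q10}.
On input x, block {q0,q3,q6} splits into {q0,q3} and {q6}.
On input y, block {q0,q3} splits into {q0} and {q3}.
Split {q1,q2,q4,q5,q7,q8,q9,q10} by δ(·,x) → {q1,q2,q7,q8,q10} and {q5,q9} and {q4}.
Split {q1,q2,q7,q8,q10} by δ(·,x) → {q2,q7} and {q8,q10} and {q1}.
On input x, block {q2,q7} splits into {q2} and {q7}.
Split {q8,q10} by δ(·,y) → {q8} and {q10}.
No further refinement is possible. Final partition (10 blocks): {q0} | {q2} | {q6} | {q3} | {q5,q9} | {q4} | {q8} | {q1} | {q7} | {q10}.

10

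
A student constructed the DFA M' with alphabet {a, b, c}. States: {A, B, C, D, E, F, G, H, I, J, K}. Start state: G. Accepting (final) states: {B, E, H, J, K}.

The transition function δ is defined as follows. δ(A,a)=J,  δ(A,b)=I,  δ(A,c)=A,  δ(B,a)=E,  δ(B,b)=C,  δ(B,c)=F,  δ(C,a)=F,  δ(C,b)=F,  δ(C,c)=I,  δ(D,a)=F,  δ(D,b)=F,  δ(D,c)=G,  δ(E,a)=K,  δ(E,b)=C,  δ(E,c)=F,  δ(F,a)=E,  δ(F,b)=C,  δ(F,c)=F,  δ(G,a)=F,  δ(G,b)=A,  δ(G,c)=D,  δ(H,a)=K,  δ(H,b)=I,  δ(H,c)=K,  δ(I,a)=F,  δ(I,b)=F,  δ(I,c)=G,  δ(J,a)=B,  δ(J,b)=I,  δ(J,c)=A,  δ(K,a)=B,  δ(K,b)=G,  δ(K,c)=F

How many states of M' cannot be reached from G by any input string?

1

No path from G leads to H; the other 10 states are all reachable.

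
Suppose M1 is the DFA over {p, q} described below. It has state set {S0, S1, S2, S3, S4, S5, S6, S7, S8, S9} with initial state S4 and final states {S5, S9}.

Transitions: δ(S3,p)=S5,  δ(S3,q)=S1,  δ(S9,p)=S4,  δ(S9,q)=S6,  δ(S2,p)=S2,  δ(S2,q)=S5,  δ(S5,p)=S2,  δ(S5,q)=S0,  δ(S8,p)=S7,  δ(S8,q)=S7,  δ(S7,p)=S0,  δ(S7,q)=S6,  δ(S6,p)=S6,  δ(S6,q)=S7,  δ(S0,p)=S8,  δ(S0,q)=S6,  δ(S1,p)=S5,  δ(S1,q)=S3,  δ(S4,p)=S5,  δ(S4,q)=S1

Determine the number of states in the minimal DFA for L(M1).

First remove the unreachable states {S9}; 9 states remain.
P0 = {S5} | {S0,S1,S2,S3,S4,S6,S7,S8}.
On input p, block {S0,S1,S2,S3,S4,S6,S7,S8} splits into {S0,S2,S6,S7,S8} and {S1,S3,S4}.
Refine {S0,S2,S6,S7,S8} on symbol q: members go to different blocks, giving {S0,S6,S7,S8} and {S2}.
Stable partition: {S5} | {S0,S6,S7,S8} | {S1,S3,S4} | {S2} — 4 equivalence classes.

4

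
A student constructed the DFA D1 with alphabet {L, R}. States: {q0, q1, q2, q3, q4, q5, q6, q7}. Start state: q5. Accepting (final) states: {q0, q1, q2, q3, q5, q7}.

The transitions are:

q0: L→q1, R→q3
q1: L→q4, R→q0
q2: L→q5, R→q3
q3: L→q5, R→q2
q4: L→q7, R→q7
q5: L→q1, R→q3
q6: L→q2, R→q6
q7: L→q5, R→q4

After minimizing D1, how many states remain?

5

Reachable states from the start: {q0,q1,q2,q3,q4,q5,q7}. Unreachable: {q6} — drop them.
Start with accepting vs non-accepting: {q0,q1,q2,q3,q5,q7} | {q4}.
Refine {q0,q1,q2,q3,q5,q7} on symbol L: members go to different blocks, giving {q0,q2,q3,q5,q7} and {q1}.
Split {q0,q2,q3,q5,q7} by δ(·,L) → {q2,q3,q7} and {q0,q5}.
Split {q2,q3,q7} by δ(·,R) → {q2,q3} and {q7}.
Stable partition: {q2,q3} | {q4} | {q1} | {q0,q5} | {q7} — 5 equivalence classes.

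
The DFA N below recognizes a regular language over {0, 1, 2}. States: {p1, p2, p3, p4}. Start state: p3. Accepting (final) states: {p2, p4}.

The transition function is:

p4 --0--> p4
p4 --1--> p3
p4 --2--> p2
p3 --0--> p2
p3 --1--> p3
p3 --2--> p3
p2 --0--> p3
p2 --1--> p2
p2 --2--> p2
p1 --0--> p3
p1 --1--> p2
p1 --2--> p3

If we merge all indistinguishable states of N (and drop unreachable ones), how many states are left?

2

Reachable states from the start: {p2,p3}. Unreachable: {p1,p4} — drop them.
Initial partition by acceptance: {p2} | {p3}.
Stable partition: {p2} | {p3} — 2 equivalence classes.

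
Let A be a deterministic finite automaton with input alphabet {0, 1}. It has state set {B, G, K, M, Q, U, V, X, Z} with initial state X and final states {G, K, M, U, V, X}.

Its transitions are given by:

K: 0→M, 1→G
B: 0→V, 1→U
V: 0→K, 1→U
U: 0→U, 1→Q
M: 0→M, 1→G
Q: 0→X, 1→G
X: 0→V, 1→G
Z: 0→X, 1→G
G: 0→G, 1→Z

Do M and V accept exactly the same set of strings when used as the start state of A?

First remove the unreachable states {B}; 8 states remain.
Initial partition by acceptance: {G,K,M,U,V,X} | {Q,Z}.
On input 1, block {G,K,M,U,V,X} splits into {K,M,V,X} and {G,U}.
No further refinement is possible. Final partition (3 blocks): {K,M,V,X} | {Q,Z} | {G,U}.
M and V lie in the same block of the stable partition, so they are equivalent — no string distinguishes them.

Yes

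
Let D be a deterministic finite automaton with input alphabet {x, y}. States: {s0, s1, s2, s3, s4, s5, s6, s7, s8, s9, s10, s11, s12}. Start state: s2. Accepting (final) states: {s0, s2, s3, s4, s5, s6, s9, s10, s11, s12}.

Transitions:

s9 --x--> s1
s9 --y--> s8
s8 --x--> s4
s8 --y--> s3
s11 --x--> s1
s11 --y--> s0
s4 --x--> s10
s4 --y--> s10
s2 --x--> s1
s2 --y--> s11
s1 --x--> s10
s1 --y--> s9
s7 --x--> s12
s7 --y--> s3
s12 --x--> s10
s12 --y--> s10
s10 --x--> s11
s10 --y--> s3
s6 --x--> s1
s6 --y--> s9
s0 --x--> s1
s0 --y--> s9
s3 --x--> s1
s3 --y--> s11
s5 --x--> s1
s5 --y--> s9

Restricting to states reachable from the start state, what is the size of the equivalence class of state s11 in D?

1

Reachable states from the start: {s0,s1,s2,s3,s4,s8,s9,s10,s11}. Unreachable: {s5,s6,s7,s12} — drop them.
P0 = {s0,s2,s3,s4,s9,s10,s11} | {s1,s8}.
On input x, block {s0,s2,s3,s4,s9,s10,s11} splits into {s0,s2,s3,s9,s11} and {s4,s10}.
On input y, block {s0,s2,s3,s9,s11} splits into {s0,s2,s3,s11} and {s9}.
Refine {s0,s2,s3,s11} on symbol y: members go to different blocks, giving {s2,s3,s11} and {s0}.
Refine {s2,s3,s11} on symbol y: members go to different blocks, giving {s2,s3} and {s11}.
Split {s1,s8} by δ(·,y) → {s1} and {s8}.
Refine {s4,s10} on symbol x: members go to different blocks, giving {s4} and {s10}.
The partition is now stable with 8 blocks: {s2,s3} | {s1} | {s4} | {s9} | {s0} | {s11} | {s8} | {s10}.
The equivalence class containing s11 is {s11}, of size 1.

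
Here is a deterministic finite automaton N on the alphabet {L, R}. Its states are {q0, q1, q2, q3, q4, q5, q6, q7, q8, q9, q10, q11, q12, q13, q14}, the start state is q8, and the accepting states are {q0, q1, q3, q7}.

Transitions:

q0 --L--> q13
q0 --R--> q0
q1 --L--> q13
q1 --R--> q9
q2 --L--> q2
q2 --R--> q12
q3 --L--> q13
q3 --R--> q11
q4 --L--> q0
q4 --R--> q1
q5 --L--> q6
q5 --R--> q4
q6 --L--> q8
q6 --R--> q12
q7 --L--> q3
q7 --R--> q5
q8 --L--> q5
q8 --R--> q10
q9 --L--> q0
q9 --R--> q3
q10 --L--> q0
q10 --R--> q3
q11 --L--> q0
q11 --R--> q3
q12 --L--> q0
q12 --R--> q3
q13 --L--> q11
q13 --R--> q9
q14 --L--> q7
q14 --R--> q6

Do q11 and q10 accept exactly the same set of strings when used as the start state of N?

Yes

States {q2,q7,q14} cannot be reached from the start state, so discard them.
Initial partition by acceptance: {q0,q1,q3} | {q4,q5,q6,q8,q9,q10,q11,q12,q13}.
Split {q0,q1,q3} by δ(·,R) → {q1,q3} and {q0}.
Refine {q4,q5,q6,q8,q9,q10,q11,q12,q13} on symbol L: members go to different blocks, giving {q4,q9,q10,q11,q12} and {q5,q6,q8,q13}.
On input L, block {q5,q6,q8,q13} splits into {q5,q6,q8} and {q13}.
No further refinement is possible. Final partition (5 blocks): {q1,q3} | {q4,q9,q10,q11,q12} | {q0} | {q5,q6,q8} | {q13}.
q11 and q10 lie in the same block of the stable partition, so they are equivalent — no string distinguishes them.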